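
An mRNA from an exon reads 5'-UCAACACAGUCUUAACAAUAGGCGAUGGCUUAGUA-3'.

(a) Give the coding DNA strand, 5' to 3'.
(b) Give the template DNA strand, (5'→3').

(a) 5'-TCAACACAGTCTTAACAATAGGCGATGGCTTAGTA-3'
(b) 5'-TACTAAGCCATCGCCTATTGTTAAGACTGTGTTGA-3'

(a) The coding strand matches the mRNA with U→T.
(b) The template strand is the reverse complement of the coding strand.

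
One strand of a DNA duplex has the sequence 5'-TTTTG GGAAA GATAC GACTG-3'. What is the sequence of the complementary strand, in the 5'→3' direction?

The complement of TTTTGGGAAAGATACGACTG is AAAACCCTTTCTATGCTGAC (A↔T, G↔C). DNA strands are antiparallel, so the complementary strand runs 3'→5'; reversing gives the 5'→3' form.

5'-CAGTCGTATCTTTCCCAAAA-3'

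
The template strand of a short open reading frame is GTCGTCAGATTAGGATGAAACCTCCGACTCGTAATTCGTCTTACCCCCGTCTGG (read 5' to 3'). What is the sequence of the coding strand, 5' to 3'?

5'-CCAGACGGGGGTAAGACGAATTACGAGTCGGAGGTTTCATCCTAATCTGACGAC-3'

The coding strand is complementary and antiparallel to the template: take the complement (A↔T, G↔C) and reverse.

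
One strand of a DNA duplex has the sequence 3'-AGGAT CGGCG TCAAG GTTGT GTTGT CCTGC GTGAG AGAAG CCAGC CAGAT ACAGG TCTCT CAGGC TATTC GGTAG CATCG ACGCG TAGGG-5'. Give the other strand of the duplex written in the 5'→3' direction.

5'-TCCTAGCCGCAGTTCCAACACAACAGGACGCACTCTCTTCGGTCGGTCTATGTCCAGAGAGTCCGATAAGCCATCGTAGCTGCGCATCCC-3'

The strand is given 3'→5', so its complement runs 5'→3' in the same left-to-right order: pair each base A↔T, G↔C.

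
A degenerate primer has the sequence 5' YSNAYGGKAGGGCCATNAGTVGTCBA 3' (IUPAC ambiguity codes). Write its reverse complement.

Standard pairs A↔T, G↔C; ambiguity codes pair Y↔R, K↔M, S↔S, B↔V, N↔N. Complement (RSNTRCCMTCCCGGTANTCABCAGVT), then reverse for 5'→3'.

5'-TVGACBACTNATGGCCCTMCCRTNSR-3'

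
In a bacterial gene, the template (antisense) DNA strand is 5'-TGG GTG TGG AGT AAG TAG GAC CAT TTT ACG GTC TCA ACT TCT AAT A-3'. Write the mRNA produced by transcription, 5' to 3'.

RNA polymerase reads the template 3'→5' and synthesizes mRNA 5'→3' by base-pairing (A→U, T→A, G↔C). The complement of the template is ACCCACACCTCATTCATCCTGGTAAAATGCCAGAGTTGAAGATTAT; antiparallel, so 5'→3' the coding strand is TATTAGAAGTTGAGACCGTAAAATGGTCCTACTTACTCCACACCCA. Replace T with U for the mRNA.

5′-UAUUAGAAGUUGAGACCGUAAAAUGGUCCUACUUACUCCACACCCA-3′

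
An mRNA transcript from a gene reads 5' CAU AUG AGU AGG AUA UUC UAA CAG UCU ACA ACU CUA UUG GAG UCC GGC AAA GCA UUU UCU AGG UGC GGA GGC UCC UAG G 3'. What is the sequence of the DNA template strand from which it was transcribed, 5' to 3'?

5'-CCTAGGAGCCTCCGCACCTAGAAAATGCTTTGCCGGACTCCAATAGAGTTGTAGACTGTTAGAATATCCTACTCATATG-3'

Replace U with T to get the coding DNA strand: CATATGAGTAGGATATTCTAACAGTCTACAACTCTATTGGAGTCCGGCAAAGCATTTTCTAGGTGCGGAGGCTCCTAGG. The template strand is its reverse complement (complement GTATACTCATCCTATAAGATTGTCAGATGTTGAGATAACCTCAGGCCGTTTCGTAAAAGATCCACGCCTCCGAGGATCC, then reverse).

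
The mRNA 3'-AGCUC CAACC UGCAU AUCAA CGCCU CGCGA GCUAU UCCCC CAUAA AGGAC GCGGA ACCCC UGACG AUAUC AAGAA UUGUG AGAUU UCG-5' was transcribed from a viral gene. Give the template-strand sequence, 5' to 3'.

5'-TCGAGGTTGGACGTATAGTTGCGGAGCGCTCGATAAGGGGGTATTTCCTGCGCCTTGGGGACTGCTATAGTTCTTAACACTCTAAAGC-3'

Written 5'→3' the mRNA is GCUUUAGAGUGUUAAGAACUAUAGCAGUCCCCAAGGCGCAGGAAAUACCCCCUUAUCGAGCGCUCCGCAACUAUACGUCCAACCUCGA, so the coding DNA strand is GCTTTAGAGTGTTAAGAACTATAGCAGTCCCCAAGGCGCAGGAAATACCCCCTTATCGAGCGCTCCGCAACTATACGTCCAACCTCGA. The template is its reverse complement.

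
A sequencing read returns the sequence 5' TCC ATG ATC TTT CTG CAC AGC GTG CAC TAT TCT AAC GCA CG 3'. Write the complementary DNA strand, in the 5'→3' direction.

5'-CGTGCGTTAGAATAGTGCACGCTGTGCAGAAAGATCATGGA-3'

Pairing A↔T and G↔C gives AGGTACTAGAAAGACGTGTCGCACGTGATAAGATTGCGTGC, running 3'→5'. Reverse for the 5'→3' convention.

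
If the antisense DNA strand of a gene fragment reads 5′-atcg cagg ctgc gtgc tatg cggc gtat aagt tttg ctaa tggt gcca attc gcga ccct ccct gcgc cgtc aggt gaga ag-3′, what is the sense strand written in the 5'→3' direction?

The coding strand is complementary and antiparallel to the template: take the complement (A↔T, G↔C) and reverse.

5′-CTTCTCACCTGACGGCGCAGGGAGGGTCGCGAATTGGCACCATTAGCAAAACTTATACGCCGCATAGCACGCAGCCTGCGAT-3′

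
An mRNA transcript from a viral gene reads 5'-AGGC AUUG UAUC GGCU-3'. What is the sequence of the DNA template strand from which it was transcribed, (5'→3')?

5′-AGCCGATACAATGCCT-3′

Replace U with T to get the coding DNA strand: AGGCATTGTATCGGCT. The template strand is its reverse complement (complement TCCGTAACATAGCCGA, then reverse).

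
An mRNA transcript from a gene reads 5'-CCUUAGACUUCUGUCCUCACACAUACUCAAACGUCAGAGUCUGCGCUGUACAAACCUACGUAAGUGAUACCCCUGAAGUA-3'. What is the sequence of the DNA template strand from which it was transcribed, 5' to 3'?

Replace U with T to get the coding DNA strand: CCTTAGACTTCTGTCCTCACACATACTCAAACGTCAGAGTCTGCGCTGTACAAACCTACGTAAGTGATACCCCTGAAGTA. The template strand is its reverse complement (complement GGAATCTGAAGACAGGAGTGTGTATGAGTTTGCAGTCTCAGACGCGACATGTTTGGATGCATTCACTATGGGGACTTCAT, then reverse).

5'-TACTTCAGGGGTATCACTTACGTAGGTTTGTACAGCGCAGACTCTGACGTTTGAGTATGTGTGAGGACAGAAGTCTAAGG-3'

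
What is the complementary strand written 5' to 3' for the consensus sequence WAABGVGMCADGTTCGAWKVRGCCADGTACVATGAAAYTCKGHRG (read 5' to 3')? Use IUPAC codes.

Standard pairs A↔T, G↔C; ambiguity codes pair R↔Y, M↔K, W↔W, B↔V, D↔H. Complement (WTTVCBCKGTHCAAGCTWMBYCGGTHCATGBTACTTTRAGMCDYC), then reverse for 5'→3'.

5'-CYDCMGARTTTCATBGTACHTGGCYBMWTCGAACHTGKCBCVTTW-3'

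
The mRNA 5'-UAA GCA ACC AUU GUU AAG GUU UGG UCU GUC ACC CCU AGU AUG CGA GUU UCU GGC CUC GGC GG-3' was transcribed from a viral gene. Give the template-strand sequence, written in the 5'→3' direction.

5'-CCGCCGAGGCCAGAAACTCGCATACTAGGGGTGACAGACCAAACCTTAACAATGGTTGCTTA-3'

Replace U with T to get the coding DNA strand: TAAGCAACCATTGTTAAGGTTTGGTCTGTCACCCCTAGTATGCGAGTTTCTGGCCTCGGCGG. The template strand is its reverse complement (complement ATTCGTTGGTAACAATTCCAAACCAGACAGTGGGGATCATACGCTCAAAGACCGGAGCCGCC, then reverse).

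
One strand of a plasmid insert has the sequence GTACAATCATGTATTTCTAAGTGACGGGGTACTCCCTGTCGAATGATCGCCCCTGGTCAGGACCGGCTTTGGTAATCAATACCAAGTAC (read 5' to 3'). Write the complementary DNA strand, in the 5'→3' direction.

Pairing A↔T and G↔C gives CATGTTAGTACATAAAGATTCACTGCCCCATGAGGGACAGCTTACTAGCGGGGACCAGTCCTGGCCGAAACCATTAGTTATGGTTCATG, running 3'→5'. Reverse for the 5'→3' convention.

5'-GTACTTGGTATTGATTACCAAAGCCGGTCCTGACCAGGGGCGATCATTCGACAGGGAGTACCCCGTCACTTAGAAATACATGATTGTAC-3'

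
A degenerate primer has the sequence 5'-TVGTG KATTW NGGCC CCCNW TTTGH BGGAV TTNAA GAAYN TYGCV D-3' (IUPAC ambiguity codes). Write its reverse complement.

5'-HBGCRANRTTCTTNAABTCCVDCAAAWNGGGGGCCNWAATMCACBA-3'

Standard pairs A↔T, G↔C; ambiguity codes pair Y↔R, K↔M, W↔W, B↔V, D↔H, N↔N. Complement (ABCACMTAAWNCCGGGGGNWAAACDVCCTBAANTTCTTRNARCGBH), then reverse for 5'→3'.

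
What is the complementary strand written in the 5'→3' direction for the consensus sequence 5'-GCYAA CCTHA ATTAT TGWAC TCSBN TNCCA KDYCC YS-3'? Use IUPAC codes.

Standard pairs A↔T, G↔C; ambiguity codes pair Y↔R, K↔M, W↔W, S↔S, B↔V, D↔H, N↔N. Complement (CGRTTGGADTTAATAACWTGAGSVNANGGTMHRGGRS), then reverse for 5'→3'.

5'-SRGGRHMTGGNANVSGAGTWCAATAATTDAGGTTRGC-3'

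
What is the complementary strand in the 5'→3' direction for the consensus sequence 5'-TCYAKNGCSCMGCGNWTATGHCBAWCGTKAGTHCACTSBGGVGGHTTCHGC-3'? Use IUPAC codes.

Standard pairs A↔T, G↔C; ambiguity codes pair Y↔R, M↔K, W↔W, S↔S, B↔V, H↔D, N↔N. Complement (AGRTMNCGSGKCGCNWATACDGVTWGCAMTCADGTGASVCCBCCDAAGDCG), then reverse for 5'→3'.

5'-GCDGAADCCBCCVSAGTGDACTMACGWTVGDCATAWNCGCKGSGCNMTRGA-3'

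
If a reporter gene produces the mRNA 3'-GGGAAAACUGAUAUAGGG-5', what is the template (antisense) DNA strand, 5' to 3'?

5'-CCCTTTTGACTATATCCC-3'

Written 5'→3' the mRNA is GGGAUAUAGUCAAAAGGG, so the coding DNA strand is GGGATATAGTCAAAAGGG. The template is its reverse complement.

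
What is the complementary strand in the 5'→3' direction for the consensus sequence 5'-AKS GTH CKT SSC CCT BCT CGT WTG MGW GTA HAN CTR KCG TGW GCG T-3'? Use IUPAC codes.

Standard pairs A↔T, G↔C; ambiguity codes pair R↔Y, M↔K, W↔W, S↔S, B↔V, H↔D, N↔N. Complement (TMSCADGMASSGGGAVGAGCAWACKCWCATDTNGAYMGCACWCGCA), then reverse for 5'→3'.

5'-ACGCWCACGMYAGNTDTACWCKCAWACGAGVAGGGSSAMGDACSMT-3'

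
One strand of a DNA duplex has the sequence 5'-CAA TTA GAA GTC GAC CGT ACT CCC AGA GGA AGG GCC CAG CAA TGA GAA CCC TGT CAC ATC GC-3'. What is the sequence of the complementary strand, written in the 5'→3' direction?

5'-GCGATGTGACAGGGTTCTCATTGCTGGGCCCTTCCTCTGGGAGTACGGTCGACTTCTAATTG-3'

Pairing A↔T and G↔C gives GTTAATCTTCAGCTGGCATGAGGGTCTCCTTCCCGGGTCGTTACTCTTGGGACAGTGTAGCG, running 3'→5'. Reverse for the 5'→3' convention.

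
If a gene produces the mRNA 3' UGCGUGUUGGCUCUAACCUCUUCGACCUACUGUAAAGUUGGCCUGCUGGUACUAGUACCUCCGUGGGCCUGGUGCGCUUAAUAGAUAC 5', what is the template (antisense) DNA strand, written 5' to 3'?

Written 5'→3' the mRNA is CAUAGAUAAUUCGCGUGGUCCGGGUGCCUCCAUGAUCAUGGUCGUCCGGUUGAAAUGUCAUCCAGCUUCUCCAAUCUCGGUUGUGCGU, so the coding DNA strand is CATAGATAATTCGCGTGGTCCGGGTGCCTCCATGATCATGGTCGTCCGGTTGAAATGTCATCCAGCTTCTCCAATCTCGGTTGTGCGT. The template is its reverse complement.

5′-ACGCACAACCGAGATTGGAGAAGCTGGATGACATTTCAACCGGACGACCATGATCATGGAGGCACCCGGACCACGCGAATTATCTATG-3′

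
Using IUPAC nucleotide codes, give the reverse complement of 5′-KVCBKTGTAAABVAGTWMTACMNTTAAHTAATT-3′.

5'-AATTADTTAANKGTAKWACTBVTTTACAMVGBM-3'

Standard pairs A↔T, G↔C; ambiguity codes pair M↔K, W↔W, B↔V, H↔D, N↔N. Complement (MBGVMACATTTVBTCAWKATGKNAATTDATTAA), then reverse for 5'→3'.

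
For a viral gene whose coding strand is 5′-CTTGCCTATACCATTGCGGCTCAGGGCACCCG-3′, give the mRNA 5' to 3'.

5'-CUUGCCUAUACCAUUGCGGCUCAGGGCACCCG-3'

mRNA has the coding-strand sequence with U in place of T.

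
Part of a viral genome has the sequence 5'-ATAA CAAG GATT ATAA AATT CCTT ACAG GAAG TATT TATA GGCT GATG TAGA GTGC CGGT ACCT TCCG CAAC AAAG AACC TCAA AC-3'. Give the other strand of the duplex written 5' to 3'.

The complement of ATAACAAGGATTATAAAATTCCTTACAGGAAGTATTTATAGGCTGATGTAGAGTGCCGGTACCTTCCGCAACAAAGAACCTCAAAC is TATTGTTCCTAATATTTTAAGGAATGTCCTTCATAAATATCCGACTACATCTCACGGCCATGGAAGGCGTTGTTTCTTGGAGTTTG (A↔T, G↔C). DNA strands are antiparallel, so the complementary strand runs 3'→5'; reversing gives the 5'→3' form.

5'-GTTTGAGGTTCTTTGTTGCGGAAGGTACCGGCACTCTACATCAGCCTATAAATACTTCCTGTAAGGAATTTTATAATCCTTGTTAT-3'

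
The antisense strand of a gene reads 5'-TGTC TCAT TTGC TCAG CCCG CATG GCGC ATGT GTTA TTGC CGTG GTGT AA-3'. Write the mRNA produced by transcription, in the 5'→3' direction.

5'-UUACACCACGGCAAUAACACAUGCGCCAUGCGGGCUGAGCAAAUGAGACA-3'

The mRNA has the sequence of the coding strand (reverse complement of the template) with T→U. Reverse complement of TGTCTCATTTGCTCAGCCCGCATGGCGCATGTGTTATTGCCGTGGTGTAA is TTACACCACGGCAATAACACATGCGCCATGCGGGCTGAGCAAATGAGACA; then T→U.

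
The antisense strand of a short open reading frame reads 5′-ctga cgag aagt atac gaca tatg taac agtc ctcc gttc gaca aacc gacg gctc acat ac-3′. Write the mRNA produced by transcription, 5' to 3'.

5'-GUAUGUGAGCCGUCGGUUUGUCGAACGGAGGACUGUUACAUAUGUCGUAUACUUCUCGUCAG-3'

The mRNA has the sequence of the coding strand (reverse complement of the template) with T→U. Reverse complement of CTGACGAGAAGTATACGACATATGTAACAGTCCTCCGTTCGACAAACCGACGGCTCACATAC is GTATGTGAGCCGTCGGTTTGTCGAACGGAGGACTGTTACATATGTCGTATACTTCTCGTCAG; then T→U.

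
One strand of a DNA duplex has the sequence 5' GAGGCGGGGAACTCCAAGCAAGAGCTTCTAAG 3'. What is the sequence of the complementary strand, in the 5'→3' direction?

Pairing A↔T and G↔C gives CTCCGCCCCTTGAGGTTCGTTCTCGAAGATTC, running 3'→5'. Reverse for the 5'→3' convention.

5′-CTTAGAAGCTCTTGCTTGGAGTTCCCCGCCTC-3′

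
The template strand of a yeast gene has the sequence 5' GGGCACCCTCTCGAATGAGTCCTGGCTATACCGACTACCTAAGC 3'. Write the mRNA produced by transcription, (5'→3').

The mRNA has the sequence of the coding strand (reverse complement of the template) with T→U. Reverse complement of GGGCACCCTCTCGAATGAGTCCTGGCTATACCGACTACCTAAGC is GCTTAGGTAGTCGGTATAGCCAGGACTCATTCGAGAGGGTGCCC; then T→U.

5′-GCUUAGGUAGUCGGUAUAGCCAGGACUCAUUCGAGAGGGUGCCC-3′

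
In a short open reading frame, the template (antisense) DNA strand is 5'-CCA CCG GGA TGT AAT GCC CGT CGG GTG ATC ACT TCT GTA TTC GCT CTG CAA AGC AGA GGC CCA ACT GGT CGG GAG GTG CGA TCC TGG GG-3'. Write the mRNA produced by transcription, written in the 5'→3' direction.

The mRNA has the sequence of the coding strand (reverse complement of the template) with T→U. Reverse complement of CCACCGGGATGTAATGCCCGTCGGGTGATCACTTCTGTATTCGCTCTGCAAAGCAGAGGCCCAACTGGTCGGGAGGTGCGATCCTGGGG is CCCCAGGATCGCACCTCCCGACCAGTTGGGCCTCTGCTTTGCAGAGCGAATACAGAAGTGATCACCCGACGGGCATTACATCCCGGTGG; then T→U.

5'-CCCCAGGAUCGCACCUCCCGACCAGUUGGGCCUCUGCUUUGCAGAGCGAAUACAGAAGUGAUCACCCGACGGGCAUUACAUCCCGGUGG-3'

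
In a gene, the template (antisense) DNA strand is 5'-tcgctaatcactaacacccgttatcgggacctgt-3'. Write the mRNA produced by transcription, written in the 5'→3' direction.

5'-ACAGGUCCCGAUAACGGGUGUUAGUGAUUAGCGA-3'

The mRNA has the sequence of the coding strand (reverse complement of the template) with T→U. Reverse complement of TCGCTAATCACTAACACCCGTTATCGGGACCTGT is ACAGGTCCCGATAACGGGTGTTAGTGATTAGCGA; then T→U.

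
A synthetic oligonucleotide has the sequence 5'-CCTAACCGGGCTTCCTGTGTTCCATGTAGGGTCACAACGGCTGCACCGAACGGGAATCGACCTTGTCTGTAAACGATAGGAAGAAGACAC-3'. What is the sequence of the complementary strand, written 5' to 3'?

5'-GTGTCTTCTTCCTATCGTTTACAGACAAGGTCGATTCCCGTTCGGTGCAGCCGTTGTGACCCTACATGGAACACAGGAAGCCCGGTTAGG-3'

The complement of CCTAACCGGGCTTCCTGTGTTCCATGTAGGGTCACAACGGCTGCACCGAACGGGAATCGACCTTGTCTGTAAACGATAGGAAGAAGACAC is GGATTGGCCCGAAGGACACAAGGTACATCCCAGTGTTGCCGACGTGGCTTGCCCTTAGCTGGAACAGACATTTGCTATCCTTCTTCTGTG (A↔T, G↔C). DNA strands are antiparallel, so the complementary strand runs 3'→5'; reversing gives the 5'→3' form.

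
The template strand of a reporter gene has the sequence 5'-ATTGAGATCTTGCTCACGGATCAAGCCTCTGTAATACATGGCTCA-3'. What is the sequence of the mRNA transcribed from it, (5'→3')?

5'-UGAGCCAUGUAUUACAGAGGCUUGAUCCGUGAGCAAGAUCUCAAU-3'

RNA polymerase reads the template 3'→5' and synthesizes mRNA 5'→3' by base-pairing (A→U, T→A, G↔C). The complement of the template is TAACTCTAGAACGAGTGCCTAGTTCGGAGACATTATGTACCGAGT; antiparallel, so 5'→3' the coding strand is TGAGCCATGTATTACAGAGGCTTGATCCGTGAGCAAGATCTCAAT. Replace T with U for the mRNA.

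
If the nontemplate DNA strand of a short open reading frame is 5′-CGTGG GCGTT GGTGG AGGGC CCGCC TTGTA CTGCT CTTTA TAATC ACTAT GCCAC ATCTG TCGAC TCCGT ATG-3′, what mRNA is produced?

5′-CGUGGGCGUUGGUGGAGGGCCCGCCUUGUACUGCUCUUUAUAAUCACUAUGCCACAUCUGUCGACUCCGUAUG-3′

mRNA has the coding-strand sequence with U in place of T.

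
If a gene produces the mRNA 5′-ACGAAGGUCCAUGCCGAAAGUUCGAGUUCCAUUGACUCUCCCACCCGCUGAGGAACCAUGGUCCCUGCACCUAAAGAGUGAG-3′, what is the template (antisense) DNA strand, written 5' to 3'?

5'-CTCACTCTTTAGGTGCAGGGACCATGGTTCCTCAGCGGGTGGGAGAGTCAATGGAACTCGAACTTTCGGCATGGACCTTCGT-3'

Replace U with T to get the coding DNA strand: ACGAAGGTCCATGCCGAAAGTTCGAGTTCCATTGACTCTCCCACCCGCTGAGGAACCATGGTCCCTGCACCTAAAGAGTGAG. The template strand is its reverse complement (complement TGCTTCCAGGTACGGCTTTCAAGCTCAAGGTAACTGAGAGGGTGGGCGACTCCTTGGTACCAGGGACGTGGATTTCTCACTC, then reverse).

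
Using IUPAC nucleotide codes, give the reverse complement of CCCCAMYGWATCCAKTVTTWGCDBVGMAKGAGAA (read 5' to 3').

Standard pairs A↔T, G↔C; ambiguity codes pair Y↔R, M↔K, W↔W, B↔V, D↔H. Complement (GGGGTKRCWTAGGTMABAAWCGHVBCKTMCTCTT), then reverse for 5'→3'.

5′-TTCTCMTKCBVHGCWAABAMTGGATWCRKTGGGG-3′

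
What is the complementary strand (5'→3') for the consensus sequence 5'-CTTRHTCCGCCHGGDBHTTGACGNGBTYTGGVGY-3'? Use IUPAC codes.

Standard pairs A↔T, G↔C; ambiguity codes pair R↔Y, B↔V, D↔H, N↔N. Complement (GAAYDAGGCGGDCCHVDAACTGCNCVARACCBCR), then reverse for 5'→3'.

5'-RCBCCARAVCNCGTCAADVHCCDGGCGGADYAAG-3'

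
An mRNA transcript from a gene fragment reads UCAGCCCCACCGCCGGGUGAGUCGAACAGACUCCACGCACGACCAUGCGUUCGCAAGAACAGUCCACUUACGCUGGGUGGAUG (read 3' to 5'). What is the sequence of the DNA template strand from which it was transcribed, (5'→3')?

5'-AGTCGGGGTGGCGGCCCACTCAGCTTGTCTGAGGTGCGTGCTGGTACGCAAGCGTTCTTGTCAGGTGAATGCGACCCACCTAC-3'

Written 5'→3' the mRNA is GUAGGUGGGUCGCAUUCACCUGACAAGAACGCUUGCGUACCAGCACGCACCUCAGACAAGCUGAGUGGGCCGCCACCCCGACU, so the coding DNA strand is GTAGGTGGGTCGCATTCACCTGACAAGAACGCTTGCGTACCAGCACGCACCTCAGACAAGCTGAGTGGGCCGCCACCCCGACT. The template is its reverse complement.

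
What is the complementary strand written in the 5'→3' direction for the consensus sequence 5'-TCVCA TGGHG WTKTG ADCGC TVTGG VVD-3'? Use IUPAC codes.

Standard pairs A↔T, G↔C; ambiguity codes pair K↔M, W↔W, D↔H, V↔B. Complement (AGBGTACCDCWAMACTHGCGABACCBBH), then reverse for 5'→3'.

5'-HBBCCABAGCGHTCAMAWCDCCATGBGA-3'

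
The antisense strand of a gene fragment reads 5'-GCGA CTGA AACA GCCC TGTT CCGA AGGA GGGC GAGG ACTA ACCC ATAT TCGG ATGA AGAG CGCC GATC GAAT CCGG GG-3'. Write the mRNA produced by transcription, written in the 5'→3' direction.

The mRNA has the sequence of the coding strand (reverse complement of the template) with T→U. Reverse complement of GCGACTGAAACAGCCCTGTTCCGAAGGAGGGCGAGGACTAACCCATATTCGGATGAAGAGCGCCGATCGAATCCGGGG is CCCCGGATTCGATCGGCGCTCTTCATCCGAATATGGGTTAGTCCTCGCCCTCCTTCGGAACAGGGCTGTTTCAGTCGC; then T→U.

5'-CCCCGGAUUCGAUCGGCGCUCUUCAUCCGAAUAUGGGUUAGUCCUCGCCCUCCUUCGGAACAGGGCUGUUUCAGUCGC-3'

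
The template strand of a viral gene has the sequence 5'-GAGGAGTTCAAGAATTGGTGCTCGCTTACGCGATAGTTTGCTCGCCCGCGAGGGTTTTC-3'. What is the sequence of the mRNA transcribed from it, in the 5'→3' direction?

5'-GAAAACCCUCGCGGGCGAGCAAACUAUCGCGUAAGCGAGCACCAAUUCUUGAACUCCUC-3'

The mRNA has the sequence of the coding strand (reverse complement of the template) with T→U. Reverse complement of GAGGAGTTCAAGAATTGGTGCTCGCTTACGCGATAGTTTGCTCGCCCGCGAGGGTTTTC is GAAAACCCTCGCGGGCGAGCAAACTATCGCGTAAGCGAGCACCAATTCTTGAACTCCTC; then T→U.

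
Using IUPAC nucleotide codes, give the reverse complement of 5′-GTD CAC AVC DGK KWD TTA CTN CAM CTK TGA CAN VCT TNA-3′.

5′-TNAAGBNTGTCAMAGKTGNAGTAAHWMMCHGBTGTGHAC-3′

Standard pairs A↔T, G↔C; ambiguity codes pair M↔K, W↔W, D↔H, V↔B, N↔N. Complement (CAHGTGTBGHCMMWHAATGANGTKGAMACTGTNBGAANT), then reverse for 5'→3'.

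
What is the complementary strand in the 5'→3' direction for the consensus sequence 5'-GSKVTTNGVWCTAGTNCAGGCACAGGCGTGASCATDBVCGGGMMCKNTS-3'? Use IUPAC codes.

5'-SANMGKKCCCGBVHATGSTCACGCCTGTGCCTGNACTAGWBCNAABMSC-3'

Standard pairs A↔T, G↔C; ambiguity codes pair M↔K, W↔W, S↔S, B↔V, D↔H, N↔N. Complement (CSMBAANCBWGATCANGTCCGTGTCCGCACTSGTAHVBGCCCKKGMNAS), then reverse for 5'→3'.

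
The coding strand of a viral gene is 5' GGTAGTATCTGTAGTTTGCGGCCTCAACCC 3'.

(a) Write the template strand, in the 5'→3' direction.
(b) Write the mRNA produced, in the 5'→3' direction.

(a) The template strand is the reverse complement of the coding strand: complement CCATCATAGACATCAAACGCCGGAGTTGGG, then reverse.
(b) mRNA matches the coding strand with T→U.

(a) 5′-GGGTTGAGGCCGCAAACTACAGATACTACC-3′
(b) 5'-GGUAGUAUCUGUAGUUUGCGGCCUCAACCC-3'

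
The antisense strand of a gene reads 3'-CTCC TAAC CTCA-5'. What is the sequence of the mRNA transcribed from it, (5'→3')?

5'-GAGGAUUGGAGU-3'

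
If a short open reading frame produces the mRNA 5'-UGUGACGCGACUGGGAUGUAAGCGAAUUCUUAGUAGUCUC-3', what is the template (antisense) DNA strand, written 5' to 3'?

5'-GAGACTACTAAGAATTCGCTTACATCCCAGTCGCGTCACA-3'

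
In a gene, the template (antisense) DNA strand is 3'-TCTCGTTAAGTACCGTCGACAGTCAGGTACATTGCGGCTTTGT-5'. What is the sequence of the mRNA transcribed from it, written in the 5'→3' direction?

Reading the template 3'→5' as shown, RNA polymerase pairs each base (A→U, T→A, G↔C) to build mRNA 5'→3' directly.

5′-AGAGCAAUUCAUGGCAGCUGUCAGUCCAUGUAACGCCGAAACA-3′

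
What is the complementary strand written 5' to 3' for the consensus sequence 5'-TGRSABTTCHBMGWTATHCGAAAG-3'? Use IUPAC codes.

5'-CTTTCGDATAWCKVDGAAVTSYCA-3'

Standard pairs A↔T, G↔C; ambiguity codes pair R↔Y, M↔K, W↔W, S↔S, B↔V, H↔D. Complement (ACYSTVAAGDVKCWATADGCTTTC), then reverse for 5'→3'.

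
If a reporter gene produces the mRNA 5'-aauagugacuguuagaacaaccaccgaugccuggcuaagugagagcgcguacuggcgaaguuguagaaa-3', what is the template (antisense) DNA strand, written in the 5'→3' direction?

5'-TTTCTACAACTTCGCCAGTACGCGCTCTCACTTAGCCAGGCATCGGTGGTTGTTCTAACAGTCACTATT-3'

Replace U with T to get the coding DNA strand: AATAGTGACTGTTAGAACAACCACCGATGCCTGGCTAAGTGAGAGCGCGTACTGGCGAAGTTGTAGAAA. The template strand is its reverse complement (complement TTATCACTGACAATCTTGTTGGTGGCTACGGACCGATTCACTCTCGCGCATGACCGCTTCAACATCTTT, then reverse).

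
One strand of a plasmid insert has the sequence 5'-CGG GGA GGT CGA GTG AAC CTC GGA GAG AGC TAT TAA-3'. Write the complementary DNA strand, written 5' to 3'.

5'-TTAATAGCTCTCTCCGAGGTTCACTCGACCTCCCCG-3'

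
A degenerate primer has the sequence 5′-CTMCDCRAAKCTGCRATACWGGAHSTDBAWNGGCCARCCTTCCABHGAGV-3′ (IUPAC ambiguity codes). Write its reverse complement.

5'-BCTCDVTGGAAGGYTGGCCNWTVHASDTCCWGTATYGCAGMTTYGHGKAG-3'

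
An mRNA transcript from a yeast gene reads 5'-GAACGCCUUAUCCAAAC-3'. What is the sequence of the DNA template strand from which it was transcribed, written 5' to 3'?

5′-GTTTGGATAAGGCGTTC-3′

Replace U with T to get the coding DNA strand: GAACGCCTTATCCAAAC. The template strand is its reverse complement (complement CTTGCGGAATAGGTTTG, then reverse).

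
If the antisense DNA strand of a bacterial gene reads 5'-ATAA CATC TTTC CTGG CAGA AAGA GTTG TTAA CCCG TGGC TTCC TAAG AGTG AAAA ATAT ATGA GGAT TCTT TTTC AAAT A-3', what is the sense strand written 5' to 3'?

5'-TATTTGAAAAAGAATCCTCATATATTTTTCACTCTTAGGAAGCCACGGGTTAACAACTCTTTCTGCCAGGAAAGATGTTAT-3'

The coding strand is complementary and antiparallel to the template: take the complement (A↔T, G↔C) and reverse.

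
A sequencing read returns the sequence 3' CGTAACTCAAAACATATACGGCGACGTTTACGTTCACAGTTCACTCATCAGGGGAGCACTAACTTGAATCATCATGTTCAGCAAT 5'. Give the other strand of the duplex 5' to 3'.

The strand is given 3'→5', so its complement runs 5'→3' in the same left-to-right order: pair each base A↔T, G↔C.

5'-GCATTGAGTTTTGTATATGCCGCTGCAAATGCAAGTGTCAAGTGAGTAGTCCCCTCGTGATTGAACTTAGTAGTACAAGTCGTTA-3'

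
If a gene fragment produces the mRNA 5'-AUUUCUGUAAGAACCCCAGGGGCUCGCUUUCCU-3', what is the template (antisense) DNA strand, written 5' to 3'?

5'-AGGAAAGCGAGCCCCTGGGGTTCTTACAGAAAT-3'

Replace U with T to get the coding DNA strand: ATTTCTGTAAGAACCCCAGGGGCTCGCTTTCCT. The template strand is its reverse complement (complement TAAAGACATTCTTGGGGTCCCCGAGCGAAAGGA, then reverse).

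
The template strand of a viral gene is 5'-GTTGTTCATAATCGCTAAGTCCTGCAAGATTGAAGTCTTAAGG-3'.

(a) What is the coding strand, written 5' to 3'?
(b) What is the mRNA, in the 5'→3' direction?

(a) 5'-CCTTAAGACTTCAATCTTGCAGGACTTAGCGATTATGAACAAC-3'
(b) 5'-CCUUAAGACUUCAAUCUUGCAGGACUUAGCGAUUAUGAACAAC-3'

(a) The coding strand is the reverse complement of the template: complement CAACAAGTATTAGCGATTCAGGACGTTCTAACTTCAGAATTCC, then reverse.
(b) mRNA has the coding-strand sequence with T→U.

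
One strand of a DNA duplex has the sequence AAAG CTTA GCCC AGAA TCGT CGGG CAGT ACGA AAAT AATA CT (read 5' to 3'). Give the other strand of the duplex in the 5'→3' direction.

5'-AGTATTATTTTCGTACTGCCCGACGATTCTGGGCTAAGCTTT-3'

The complement of AAAGCTTAGCCCAGAATCGTCGGGCAGTACGAAAATAATACT is TTTCGAATCGGGTCTTAGCAGCCCGTCATGCTTTTATTATGA (A↔T, G↔C). DNA strands are antiparallel, so the complementary strand runs 3'→5'; reversing gives the 5'→3' form.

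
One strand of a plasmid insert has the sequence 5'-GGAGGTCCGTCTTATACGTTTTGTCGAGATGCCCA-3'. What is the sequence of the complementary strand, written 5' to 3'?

5'-TGGGCATCTCGACAAAACGTATAAGACGGACCTCC-3'

The complement of GGAGGTCCGTCTTATACGTTTTGTCGAGATGCCCA is CCTCCAGGCAGAATATGCAAAACAGCTCTACGGGT (A↔T, G↔C). DNA strands are antiparallel, so the complementary strand runs 3'→5'; reversing gives the 5'→3' form.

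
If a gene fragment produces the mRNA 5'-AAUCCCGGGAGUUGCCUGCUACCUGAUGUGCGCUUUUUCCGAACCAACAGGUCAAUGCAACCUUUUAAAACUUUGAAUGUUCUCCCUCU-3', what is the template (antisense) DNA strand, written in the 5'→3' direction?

Replace U with T to get the coding DNA strand: AATCCCGGGAGTTGCCTGCTACCTGATGTGCGCTTTTTCCGAACCAACAGGTCAATGCAACCTTTTAAAACTTTGAATGTTCTCCCTCT. The template strand is its reverse complement (complement TTAGGGCCCTCAACGGACGATGGACTACACGCGAAAAAGGCTTGGTTGTCCAGTTACGTTGGAAAATTTTGAAACTTACAAGAGGGAGA, then reverse).

5'-AGAGGGAGAACATTCAAAGTTTTAAAAGGTTGCATTGACCTGTTGGTTCGGAAAAAGCGCACATCAGGTAGCAGGCAACTCCCGGGATT-3'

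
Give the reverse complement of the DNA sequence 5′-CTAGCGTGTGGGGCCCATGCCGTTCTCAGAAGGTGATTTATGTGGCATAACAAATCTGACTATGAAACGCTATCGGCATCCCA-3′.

Reading the sequence 3'→5' and pairing each base (A↔T, G↔C) gives the reverse complement directly.

5'-TGGGATGCCGATAGCGTTTCATAGTCAGATTTGTTATGCCACATAAATCACCTTCTGAGAACGGCATGGGCCCCACACGCTAG-3'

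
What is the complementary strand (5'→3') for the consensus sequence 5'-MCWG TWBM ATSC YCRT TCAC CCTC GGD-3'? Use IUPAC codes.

5'-HCCGAGGGTGAAYGRGSATKVWACWGK-3'

Standard pairs A↔T, G↔C; ambiguity codes pair R↔Y, M↔K, W↔W, S↔S, B↔V, D↔H. Complement (KGWCAWVKTASGRGYAAGTGGGAGCCH), then reverse for 5'→3'.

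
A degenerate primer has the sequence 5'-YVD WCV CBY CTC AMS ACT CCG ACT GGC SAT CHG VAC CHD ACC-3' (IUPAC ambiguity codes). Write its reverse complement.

Standard pairs A↔T, G↔C; ambiguity codes pair Y↔R, M↔K, W↔W, S↔S, B↔V, D↔H. Complement (RBHWGBGVRGAGTKSTGAGGCTGACCGSTAGDCBTGGDHTGG), then reverse for 5'→3'.

5'-GGTHDGGTBCDGATSGCCAGTCGGAGTSKTGAGRVGBGWHBR-3'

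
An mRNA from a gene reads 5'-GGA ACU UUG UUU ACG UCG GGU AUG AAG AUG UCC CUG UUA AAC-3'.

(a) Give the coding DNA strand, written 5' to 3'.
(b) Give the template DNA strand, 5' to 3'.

(a) 5'-GGAACTTTGTTTACGTCGGGTATGAAGATGTCCCTGTTAAAC-3'
(b) 5′-GTTTAACAGGGACATCTTCATACCCGACGTAAACAAAGTTCC-3′

(a) The coding strand matches the mRNA with U→T.
(b) The template strand is the reverse complement of the coding strand.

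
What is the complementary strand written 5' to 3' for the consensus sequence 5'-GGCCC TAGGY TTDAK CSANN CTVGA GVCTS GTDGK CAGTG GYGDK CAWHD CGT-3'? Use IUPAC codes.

5′-ACGHDWTGMHCRCCACTGMCHACSAGBCTCBAGNNTSGMTHAARCCTAGGGCC-3′

Standard pairs A↔T, G↔C; ambiguity codes pair Y↔R, K↔M, W↔W, S↔S, D↔H, V↔B, N↔N. Complement (CCGGGATCCRAAHTMGSTNNGABCTCBGASCAHCMGTCACCRCHMGTWDHGCA), then reverse for 5'→3'.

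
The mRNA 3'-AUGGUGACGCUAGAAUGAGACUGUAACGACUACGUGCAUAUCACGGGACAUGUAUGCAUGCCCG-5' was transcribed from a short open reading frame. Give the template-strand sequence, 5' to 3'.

Written 5'→3' the mRNA is GCCCGUACGUAUGUACAGGGCACUAUACGUGCAUCAGCAAUGUCAGAGUAAGAUCGCAGUGGUA, so the coding DNA strand is GCCCGTACGTATGTACAGGGCACTATACGTGCATCAGCAATGTCAGAGTAAGATCGCAGTGGTA. The template is its reverse complement.

5'-TACCACTGCGATCTTACTCTGACATTGCTGATGCACGTATAGTGCCCTGTACATACGTACGGGC-3'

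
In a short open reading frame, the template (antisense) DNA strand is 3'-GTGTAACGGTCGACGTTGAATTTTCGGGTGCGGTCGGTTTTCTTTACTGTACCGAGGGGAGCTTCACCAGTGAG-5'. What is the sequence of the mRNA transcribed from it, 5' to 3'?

Reading the template 3'→5' as shown, RNA polymerase pairs each base (A→U, T→A, G↔C) to build mRNA 5'→3' directly.

5'-CACAUUGCCAGCUGCAACUUAAAAGCCCACGCCAGCCAAAAGAAAUGACAUGGCUCCCCUCGAAGUGGUCACUC-3'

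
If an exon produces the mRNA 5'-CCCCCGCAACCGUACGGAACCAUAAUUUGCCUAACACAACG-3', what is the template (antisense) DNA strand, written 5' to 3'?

5'-CGTTGTGTTAGGCAAATTATGGTTCCGTACGGTTGCGGGGG-3'

Replace U with T to get the coding DNA strand: CCCCCGCAACCGTACGGAACCATAATTTGCCTAACACAACG. The template strand is its reverse complement (complement GGGGGCGTTGGCATGCCTTGGTATTAAACGGATTGTGTTGC, then reverse).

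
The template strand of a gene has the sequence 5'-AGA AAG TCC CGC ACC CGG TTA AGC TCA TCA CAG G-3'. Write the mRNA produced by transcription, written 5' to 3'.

RNA polymerase reads the template 3'→5' and synthesizes mRNA 5'→3' by base-pairing (A→U, T→A, G↔C). The complement of the template is TCTTTCAGGGCGTGGGCCAATTCGAGTAGTGTCC; antiparallel, so 5'→3' the coding strand is CCTGTGATGAGCTTAACCGGGTGCGGGACTTTCT. Replace T with U for the mRNA.

5'-CCUGUGAUGAGCUUAACCGGGUGCGGGACUUUCU-3'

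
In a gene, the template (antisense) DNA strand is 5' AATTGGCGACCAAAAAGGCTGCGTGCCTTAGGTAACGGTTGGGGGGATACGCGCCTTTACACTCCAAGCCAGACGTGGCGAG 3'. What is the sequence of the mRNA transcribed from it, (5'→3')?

5'-CUCGCCACGUCUGGCUUGGAGUGUAAAGGCGCGUAUCCCCCCAACCGUUACCUAAGGCACGCAGCCUUUUUGGUCGCCAAUU-3'

RNA polymerase reads the template 3'→5' and synthesizes mRNA 5'→3' by base-pairing (A→U, T→A, G↔C). The complement of the template is TTAACCGCTGGTTTTTCCGACGCACGGAATCCATTGCCAACCCCCCTATGCGCGGAAATGTGAGGTTCGGTCTGCACCGCTC; antiparallel, so 5'→3' the coding strand is CTCGCCACGTCTGGCTTGGAGTGTAAAGGCGCGTATCCCCCCAACCGTTACCTAAGGCACGCAGCCTTTTTGGTCGCCAATT. Replace T with U for the mRNA.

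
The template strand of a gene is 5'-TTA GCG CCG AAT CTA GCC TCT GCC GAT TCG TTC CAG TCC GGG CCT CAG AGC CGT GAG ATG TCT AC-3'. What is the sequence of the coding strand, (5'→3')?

5'-GTAGACATCTCACGGCTCTGAGGCCCGGACTGGAACGAATCGGCAGAGGCTAGATTCGGCGCTAA-3'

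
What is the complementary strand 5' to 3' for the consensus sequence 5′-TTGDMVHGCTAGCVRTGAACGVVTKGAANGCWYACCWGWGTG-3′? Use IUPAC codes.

Standard pairs A↔T, G↔C; ambiguity codes pair R↔Y, M↔K, W↔W, D↔H, V↔B, N↔N. Complement (AACHKBDCGATCGBYACTTGCBBAMCTTNCGWRTGGWCWCAC), then reverse for 5'→3'.

5′-CACWCWGGTRWGCNTTCMABBCGTTCAYBGCTAGCDBKHCAA-3′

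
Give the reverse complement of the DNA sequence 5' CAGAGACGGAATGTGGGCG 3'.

Complement each base (A↔T, G↔C): GTCTCTGCCTTACACCCGC. Then reverse.

5'-CGCCCACATTCCGTCTCTG-3'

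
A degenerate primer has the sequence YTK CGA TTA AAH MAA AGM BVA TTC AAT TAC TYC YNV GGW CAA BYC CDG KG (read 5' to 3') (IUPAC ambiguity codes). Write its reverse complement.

5'-CMCHGGRVTTGWCCBNRGRAGTAATTGAATBVKCTTTKDTTTAATCGMAR-3'

Standard pairs A↔T, G↔C; ambiguity codes pair Y↔R, M↔K, W↔W, B↔V, D↔H, N↔N. Complement (RAMGCTAATTTDKTTTCKVBTAAGTTAATGARGRNBCCWGTTVRGGHCMC), then reverse for 5'→3'.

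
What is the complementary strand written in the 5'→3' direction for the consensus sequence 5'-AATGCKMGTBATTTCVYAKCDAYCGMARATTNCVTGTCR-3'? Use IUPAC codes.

5'-YGACABGNAATYTKCGRTHGMTRBGAAATVACKMGCATT-3'

Standard pairs A↔T, G↔C; ambiguity codes pair R↔Y, M↔K, B↔V, D↔H, N↔N. Complement (TTACGMKCAVTAAAGBRTMGHTRGCKTYTAANGBACAGY), then reverse for 5'→3'.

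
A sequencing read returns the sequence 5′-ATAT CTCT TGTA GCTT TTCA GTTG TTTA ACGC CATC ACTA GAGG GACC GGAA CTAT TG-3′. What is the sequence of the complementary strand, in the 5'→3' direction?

5'-CAATAGTTCCGGTCCCTCTAGTGATGGCGTTAAACAACTGAAAAGCTACAAGAGATAT-3'

Pairing A↔T and G↔C gives TATAGAGAACATCGAAAAGTCAACAAATTGCGGTAGTGATCTCCCTGGCCTTGATAAC, running 3'→5'. Reverse for the 5'→3' convention.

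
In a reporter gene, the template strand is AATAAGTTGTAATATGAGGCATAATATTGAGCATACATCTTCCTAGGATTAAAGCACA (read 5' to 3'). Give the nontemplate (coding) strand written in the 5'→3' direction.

The coding strand is complementary and antiparallel to the template: take the complement (A↔T, G↔C) and reverse.

5'-TGTGCTTTAATCCTAGGAAGATGTATGCTCAATATTATGCCTCATATTACAACTTATT-3'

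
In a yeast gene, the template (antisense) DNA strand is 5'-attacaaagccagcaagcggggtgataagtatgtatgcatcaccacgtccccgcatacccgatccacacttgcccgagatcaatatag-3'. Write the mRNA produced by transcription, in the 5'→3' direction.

5′-CUAUAUUGAUCUCGGGCAAGUGUGGAUCGGGUAUGCGGGGACGUGGUGAUGCAUACAUACUUAUCACCCCGCUUGCUGGCUUUGUAAU-3′

RNA polymerase reads the template 3'→5' and synthesizes mRNA 5'→3' by base-pairing (A→U, T→A, G↔C). The complement of the template is TAATGTTTCGGTCGTTCGCCCCACTATTCATACATACGTAGTGGTGCAGGGGCGTATGGGCTAGGTGTGAACGGGCTCTAGTTATATC; antiparallel, so 5'→3' the coding strand is CTATATTGATCTCGGGCAAGTGTGGATCGGGTATGCGGGGACGTGGTGATGCATACATACTTATCACCCCGCTTGCTGGCTTTGTAAT. Replace T with U for the mRNA.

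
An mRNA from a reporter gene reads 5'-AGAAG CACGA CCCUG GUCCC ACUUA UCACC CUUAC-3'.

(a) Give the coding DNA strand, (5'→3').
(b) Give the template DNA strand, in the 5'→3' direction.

(a) 5′-AGAAGCACGACCCTGGTCCCACTTATCACCCTTAC-3′
(b) 5'-GTAAGGGTGATAAGTGGGACCAGGGTCGTGCTTCT-3'

(a) The coding strand matches the mRNA with U→T.
(b) The template strand is the reverse complement of the coding strand.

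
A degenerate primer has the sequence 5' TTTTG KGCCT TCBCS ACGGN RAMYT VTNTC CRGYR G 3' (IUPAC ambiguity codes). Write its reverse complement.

Standard pairs A↔T, G↔C; ambiguity codes pair R↔Y, M↔K, S↔S, B↔V, N↔N. Complement (AAAACMCGGAAGVGSTGCCNYTKRABANAGGYCRYC), then reverse for 5'→3'.

5'-CYRCYGGANABARKTYNCCGTSGVGAAGGCMCAAAA-3'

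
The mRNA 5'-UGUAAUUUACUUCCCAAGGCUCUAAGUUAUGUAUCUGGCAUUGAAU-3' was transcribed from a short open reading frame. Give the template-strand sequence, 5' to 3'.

Replace U with T to get the coding DNA strand: TGTAATTTACTTCCCAAGGCTCTAAGTTATGTATCTGGCATTGAAT. The template strand is its reverse complement (complement ACATTAAATGAAGGGTTCCGAGATTCAATACATAGACCGTAACTTA, then reverse).

5'-ATTCAATGCCAGATACATAACTTAGAGCCTTGGGAAGTAAATTACA-3'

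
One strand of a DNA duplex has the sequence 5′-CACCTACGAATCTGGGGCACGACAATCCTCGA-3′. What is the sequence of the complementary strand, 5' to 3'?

5'-TCGAGGATTGTCGTGCCCCAGATTCGTAGGTG-3'

The complement of CACCTACGAATCTGGGGCACGACAATCCTCGA is GTGGATGCTTAGACCCCGTGCTGTTAGGAGCT (A↔T, G↔C). DNA strands are antiparallel, so the complementary strand runs 3'→5'; reversing gives the 5'→3' form.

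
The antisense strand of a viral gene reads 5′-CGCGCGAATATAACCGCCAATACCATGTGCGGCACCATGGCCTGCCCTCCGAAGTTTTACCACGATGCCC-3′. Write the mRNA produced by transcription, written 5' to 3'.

The mRNA has the sequence of the coding strand (reverse complement of the template) with T→U. Reverse complement of CGCGCGAATATAACCGCCAATACCATGTGCGGCACCATGGCCTGCCCTCCGAAGTTTTACCACGATGCCC is GGGCATCGTGGTAAAACTTCGGAGGGCAGGCCATGGTGCCGCACATGGTATTGGCGGTTATATTCGCGCG; then T→U.

5'-GGGCAUCGUGGUAAAACUUCGGAGGGCAGGCCAUGGUGCCGCACAUGGUAUUGGCGGUUAUAUUCGCGCG-3'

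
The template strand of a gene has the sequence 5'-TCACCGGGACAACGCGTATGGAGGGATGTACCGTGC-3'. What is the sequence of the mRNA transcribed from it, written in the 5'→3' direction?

5'-GCACGGUACAUCCCUCCAUACGCGUUGUCCCGGUGA-3'

RNA polymerase reads the template 3'→5' and synthesizes mRNA 5'→3' by base-pairing (A→U, T→A, G↔C). The complement of the template is AGTGGCCCTGTTGCGCATACCTCCCTACATGGCACG; antiparallel, so 5'→3' the coding strand is GCACGGTACATCCCTCCATACGCGTTGTCCCGGTGA. Replace T with U for the mRNA.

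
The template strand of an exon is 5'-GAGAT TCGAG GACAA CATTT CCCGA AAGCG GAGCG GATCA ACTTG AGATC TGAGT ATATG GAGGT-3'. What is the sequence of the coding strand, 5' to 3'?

The coding strand is complementary and antiparallel to the template: take the complement (A↔T, G↔C) and reverse.

5'-ACCTCCATATACTCAGATCTCAAGTTGATCCGCTCCGCTTTCGGGAAATGTTGTCCTCGAATCTC-3'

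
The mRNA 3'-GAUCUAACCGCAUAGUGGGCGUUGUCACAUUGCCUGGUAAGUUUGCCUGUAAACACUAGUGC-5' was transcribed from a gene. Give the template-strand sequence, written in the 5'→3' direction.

Written 5'→3' the mRNA is CGUGAUCACAAAUGUCCGUUUGAAUGGUCCGUUACACUGUUGCGGGUGAUACGCCAAUCUAG, so the coding DNA strand is CGTGATCACAAATGTCCGTTTGAATGGTCCGTTACACTGTTGCGGGTGATACGCCAATCTAG. The template is its reverse complement.

5′-CTAGATTGGCGTATCACCCGCAACAGTGTAACGGACCATTCAAACGGACATTTGTGATCACG-3′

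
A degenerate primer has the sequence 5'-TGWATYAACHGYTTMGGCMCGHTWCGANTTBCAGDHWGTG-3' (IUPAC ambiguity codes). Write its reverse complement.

5'-CACWDHCTGVAANTCGWADCGKGCCKAARCDGTTRATWCA-3'

Standard pairs A↔T, G↔C; ambiguity codes pair Y↔R, M↔K, W↔W, B↔V, D↔H, N↔N. Complement (ACWTARTTGDCRAAKCCGKGCDAWGCTNAAVGTCHDWCAC), then reverse for 5'→3'.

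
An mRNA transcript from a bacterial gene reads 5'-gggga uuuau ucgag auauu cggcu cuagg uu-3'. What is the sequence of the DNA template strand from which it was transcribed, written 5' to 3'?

Replace U with T to get the coding DNA strand: GGGGATTTATTCGAGATATTCGGCTCTAGGTT. The template strand is its reverse complement (complement CCCCTAAATAAGCTCTATAAGCCGAGATCCAA, then reverse).

5'-AACCTAGAGCCGAATATCTCGAATAAATCCCC-3'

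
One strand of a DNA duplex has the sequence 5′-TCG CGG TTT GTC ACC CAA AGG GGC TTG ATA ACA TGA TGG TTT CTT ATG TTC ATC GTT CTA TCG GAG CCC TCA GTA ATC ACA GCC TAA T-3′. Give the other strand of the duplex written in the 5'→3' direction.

5′-ATTAGGCTGTGATTACTGAGGGCTCCGATAGAACGATGAACATAAGAAACCATCATGTTATCAAGCCCCTTTGGGTGACAAACCGCGA-3′

The complement of TCGCGGTTTGTCACCCAAAGGGGCTTGATAACATGATGGTTTCTTATGTTCATCGTTCTATCGGAGCCCTCAGTAATCACAGCCTAAT is AGCGCCAAACAGTGGGTTTCCCCGAACTATTGTACTACCAAAGAATACAAGTAGCAAGATAGCCTCGGGAGTCATTAGTGTCGGATTA (A↔T, G↔C). DNA strands are antiparallel, so the complementary strand runs 3'→5'; reversing gives the 5'→3' form.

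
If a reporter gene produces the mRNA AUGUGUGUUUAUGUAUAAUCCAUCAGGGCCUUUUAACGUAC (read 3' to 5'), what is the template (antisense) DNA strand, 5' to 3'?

5'-TACACACAAATACATATTAGGTAGTCCCGGAAAATTGCATG-3'

Written 5'→3' the mRNA is CAUGCAAUUUUCCGGGACUACCUAAUAUGUAUUUGUGUGUA, so the coding DNA strand is CATGCAATTTTCCGGGACTACCTAATATGTATTTGTGTGTA. The template is its reverse complement.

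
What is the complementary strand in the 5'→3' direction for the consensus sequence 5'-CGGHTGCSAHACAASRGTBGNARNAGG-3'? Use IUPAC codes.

5'-CCTNYTNCVACYSTTGTDTSGCADCCG-3'

Standard pairs A↔T, G↔C; ambiguity codes pair R↔Y, S↔S, B↔V, H↔D, N↔N. Complement (GCCDACGSTDTGTTSYCAVCNTYNTCC), then reverse for 5'→3'.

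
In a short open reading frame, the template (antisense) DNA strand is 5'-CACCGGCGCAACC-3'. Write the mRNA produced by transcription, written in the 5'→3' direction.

The mRNA has the sequence of the coding strand (reverse complement of the template) with T→U. Reverse complement of CACCGGCGCAACC is GGTTGCGCCGGTG; then T→U.

5'-GGUUGCGCCGGUG-3'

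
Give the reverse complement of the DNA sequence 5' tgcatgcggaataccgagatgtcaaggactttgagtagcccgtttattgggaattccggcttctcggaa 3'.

5'-TTCCGAGAAGCCGGAATTCCCAATAAACGGGCTACTCAAAGTCCTTGACATCTCGGTATTCCGCATGCA-3'

Reading the sequence 3'→5' and pairing each base (A↔T, G↔C) gives the reverse complement directly.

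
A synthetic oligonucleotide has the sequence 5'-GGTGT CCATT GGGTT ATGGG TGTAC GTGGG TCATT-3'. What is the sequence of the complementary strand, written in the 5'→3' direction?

5'-AATGACCCACGTACACCCATAACCCAATGGACACC-3'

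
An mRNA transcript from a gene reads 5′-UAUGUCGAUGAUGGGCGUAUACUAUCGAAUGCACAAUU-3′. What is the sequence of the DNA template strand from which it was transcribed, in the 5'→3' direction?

5'-AATTGTGCATTCGATAGTATACGCCCATCATCGACATA-3'

Replace U with T to get the coding DNA strand: TATGTCGATGATGGGCGTATACTATCGAATGCACAATT. The template strand is its reverse complement (complement ATACAGCTACTACCCGCATATGATAGCTTACGTGTTAA, then reverse).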